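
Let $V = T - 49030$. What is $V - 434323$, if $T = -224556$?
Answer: $-707909$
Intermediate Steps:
$V = -273586$ ($V = -224556 - 49030 = -273586$)
$V - 434323 = -273586 - 434323 = -707909$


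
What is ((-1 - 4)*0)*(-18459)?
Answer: 0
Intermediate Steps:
((-1 - 4)*0)*(-18459) = -5*0*(-18459) = 0*(-18459) = 0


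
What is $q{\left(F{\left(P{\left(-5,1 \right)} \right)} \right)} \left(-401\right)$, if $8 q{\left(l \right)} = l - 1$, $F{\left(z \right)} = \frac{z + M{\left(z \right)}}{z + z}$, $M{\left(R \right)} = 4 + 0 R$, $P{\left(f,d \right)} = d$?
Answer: $- \frac{1203}{16} \approx -75.188$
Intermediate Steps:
$M{\left(R \right)} = 4$ ($M{\left(R \right)} = 4 + 0 = 4$)
$F{\left(z \right)} = \frac{4 + z}{2 z}$ ($F{\left(z \right)} = \frac{z + 4}{z + z} = \frac{4 + z}{2 z}$)
$q{\left(l \right)} = - \frac{1}{8} + \frac{l}{8}$ ($q{\left(l \right)} = \frac{l - 1}{8} = \frac{-1 + l}{8} = - \frac{1}{8} + \frac{l}{8}$)
$q{\left(F{\left(P{\left(-5,1 \right)} \right)} \right)} \left(-401\right) = \left(- \frac{1}{8} + \frac{\frac{1}{2} \cdot 1^{-1} \left(4 + 1\right)}{8}\right) \left(-401\right) = \left(- \frac{1}{8} + \frac{\frac{1}{2} \cdot 1 \cdot 5}{8}\right) \left(-401\right) = \left(- \frac{1}{8} + \frac{1}{8} \cdot \frac{5}{2}\right) \left(-401\right) = \left(- \frac{1}{8} + \frac{5}{16}\right) \left(-401\right) = \frac{3}{16} \left(-401\right) = - \frac{1203}{16}$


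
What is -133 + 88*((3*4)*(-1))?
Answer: -1189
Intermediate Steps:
-133 + 88*((3*4)*(-1)) = -133 + 88*(12*(-1)) = -133 + 88*(-12) = -133 - 1056 = -1189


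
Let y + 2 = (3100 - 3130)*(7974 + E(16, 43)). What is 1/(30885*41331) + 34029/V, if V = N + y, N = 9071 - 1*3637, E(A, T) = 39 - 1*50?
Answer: -43438288286657/298010989489230 ≈ -0.14576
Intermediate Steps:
E(A, T) = -11 (E(A, T) = 39 - 50 = -11)
N = 5434 (N = 9071 - 3637 = 5434)
y = -238892 (y = -2 + (3100 - 3130)*(7974 - 11) = -2 - 30*7963 = -2 - 238890 = -238892)
V = -233458 (V = 5434 - 238892 = -233458)
1/(30885*41331) + 34029/V = 1/(30885*41331) + 34029/(-233458) = (1/30885)*(1/41331) + 34029*(-1/233458) = 1/1276507935 - 34029/233458 = -43438288286657/298010989489230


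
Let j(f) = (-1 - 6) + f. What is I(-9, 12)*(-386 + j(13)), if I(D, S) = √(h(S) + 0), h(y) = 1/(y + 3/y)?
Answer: -760/7 ≈ -108.57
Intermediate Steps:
I(D, S) = √(S/(3 + S²)) (I(D, S) = √(S/(3 + S²) + 0) = √(S/(3 + S²)))
j(f) = -7 + f
I(-9, 12)*(-386 + j(13)) = √(12/(3 + 12²))*(-386 + (-7 + 13)) = √(12/(3 + 144))*(-386 + 6) = √(12/147)*(-380) = √(12*(1/147))*(-380) = √(4/49)*(-380) = (2/7)*(-380) = -760/7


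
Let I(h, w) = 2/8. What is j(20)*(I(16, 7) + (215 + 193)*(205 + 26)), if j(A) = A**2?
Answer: 37699300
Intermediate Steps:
I(h, w) = 1/4 (I(h, w) = 2*(1/8) = 1/4)
j(20)*(I(16, 7) + (215 + 193)*(205 + 26)) = 20**2*(1/4 + (215 + 193)*(205 + 26)) = 400*(1/4 + 408*231) = 400*(1/4 + 94248) = 400*(376993/4) = 37699300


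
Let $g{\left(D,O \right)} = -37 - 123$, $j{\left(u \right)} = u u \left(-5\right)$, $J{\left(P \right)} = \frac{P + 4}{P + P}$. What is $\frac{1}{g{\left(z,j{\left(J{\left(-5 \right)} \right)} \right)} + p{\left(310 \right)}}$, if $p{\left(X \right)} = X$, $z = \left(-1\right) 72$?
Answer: $\frac{1}{150} \approx 0.0066667$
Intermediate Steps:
$z = -72$
$J{\left(P \right)} = \frac{4 + P}{2 P}$
$j{\left(u \right)} = - 5 u^{2}$ ($j{\left(u \right)} = u^{2} \left(-5\right) = - 5 u^{2}$)
$g{\left(D,O \right)} = -160$ ($g{\left(D,O \right)} = -37 - 123 = -160$)
$\frac{1}{g{\left(z,j{\left(J{\left(-5 \right)} \right)} \right)} + p{\left(310 \right)}} = \frac{1}{-160 + 310} = \frac{1}{150}$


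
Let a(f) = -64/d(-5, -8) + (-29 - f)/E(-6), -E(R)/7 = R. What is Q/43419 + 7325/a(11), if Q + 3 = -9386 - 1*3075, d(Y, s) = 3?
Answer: -18115883/55068 ≈ -328.97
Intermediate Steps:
E(R) = -7*R
a(f) = -925/42 - f/42 (a(f) = -64/3 + (-29 - f)/((-7*(-6))) = -64*⅓ + (-29 - f)/42 = -64/3 + (-29 - f)*(1/42) = -64/3 + (-29/42 - f/42) = -925/42 - f/42)
Q = -12464 (Q = -3 + (-9386 - 1*3075) = -3 + (-9386 - 3075) = -3 - 12461 = -12464)
Q/43419 + 7325/a(11) = -12464/43419 + 7325/(-925/42 - 1/42*11) = -12464*1/43419 + 7325/(-925/42 - 11/42) = -304/1059 + 7325/(-156/7) = -304/1059 + 7325*(-7/156) = -304/1059 - 51275/156 = -18115883/55068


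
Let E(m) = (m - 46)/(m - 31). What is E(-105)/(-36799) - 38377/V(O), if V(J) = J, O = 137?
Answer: -192064011015/685638968 ≈ -280.12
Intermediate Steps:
E(m) = (-46 + m)/(-31 + m)
E(-105)/(-36799) - 38377/V(O) = ((-46 - 105)/(-31 - 105))/(-36799) - 38377/137 = (-151/(-136))*(-1/36799) - 38377*1/137 = -1/136*(-151)*(-1/36799) - 38377/137 = (151/136)*(-1/36799) - 38377/137 = -151/5004664 - 38377/137 = -192064011015/685638968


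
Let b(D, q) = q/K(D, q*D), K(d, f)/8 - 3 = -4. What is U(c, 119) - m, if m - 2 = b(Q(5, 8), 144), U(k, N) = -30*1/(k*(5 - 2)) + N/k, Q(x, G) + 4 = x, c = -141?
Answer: 2147/141 ≈ 15.227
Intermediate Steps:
Q(x, G) = -4 + x
K(d, f) = -8 (K(d, f) = 24 + 8*(-4) = 24 - 32 = -8)
b(D, q) = -q/8 (b(D, q) = q/(-8) = q*(-1/8) = -q/8)
U(k, N) = -10/k + N/k (U(k, N) = -30*1/(3*k) + N/k = -10/k + N/k)
m = -16 (m = 2 - 1/8*144 = 2 - 18 = -16)
U(c, 119) - m = (-10 + 119)/(-141) - 1*(-16) = -1/141*109 + 16 = -109/141 + 16 = 2147/141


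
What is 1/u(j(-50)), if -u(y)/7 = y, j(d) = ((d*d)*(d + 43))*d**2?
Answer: 1/306250000 ≈ 3.2653e-9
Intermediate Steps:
j(d) = d**4*(43 + d) (j(d) = (d**2*(43 + d))*d**2 = d**4*(43 + d))
u(y) = -7*y
1/u(j(-50)) = 1/(-7*(-50)**4*(43 - 50)) = 1/(-43750000*(-7)) = 1/(-7*(-43750000)) = 1/306250000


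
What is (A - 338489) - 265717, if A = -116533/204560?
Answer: -123596495893/204560 ≈ -6.0421e+5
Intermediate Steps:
A = -116533/204560 (A = -116533*1/204560 = -116533/204560 ≈ -0.56968)
(A - 338489) - 265717 = (-116533/204560 - 338489) - 265717 = -69241426373/204560 - 265717 = -123596495893/204560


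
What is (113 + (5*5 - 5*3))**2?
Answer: 15129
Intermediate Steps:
(113 + (5*5 - 5*3))**2 = (113 + (25 - 15))**2 = (113 + 10)**2 = 123**2 = 15129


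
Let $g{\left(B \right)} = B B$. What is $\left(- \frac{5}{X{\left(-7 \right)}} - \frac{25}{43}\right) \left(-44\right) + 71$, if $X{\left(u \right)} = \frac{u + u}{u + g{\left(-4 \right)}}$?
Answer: $- \frac{13499}{301} \approx -44.847$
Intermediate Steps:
$g{\left(B \right)} = B^{2}$
$X{\left(u \right)} = \frac{2 u}{16 + u}$ ($X{\left(u \right)} = \frac{u + u}{u + \left(-4\right)^{2}} = \frac{2 u}{u + 16} = \frac{2 u}{16 + u}$)
$\left(- \frac{5}{X{\left(-7 \right)}} - \frac{25}{43}\right) \left(-44\right) + 71 = \left(- \frac{5}{2 \left(-7\right) \frac{1}{16 - 7}} - \frac{25}{43}\right) \left(-44\right) + 71 = \left(- \frac{5}{2 \left(-7\right) \frac{1}{9}} - \frac{25}{43}\right) \left(-44\right) + 71 = \left(- \frac{5}{- \frac{14}{9}} - \frac{25}{43}\right) \left(-44\right) + 71 = \left(\left(-5\right) \left(- \frac{9}{14}\right) - \frac{25}{43}\right) \left(-44\right) + 71 = \left(\frac{45}{14} - \frac{25}{43}\right) \left(-44\right) + 71 = \frac{1585}{602} \left(-44\right) + 71 = - \frac{34870}{301} + 71 = - \frac{13499}{301}$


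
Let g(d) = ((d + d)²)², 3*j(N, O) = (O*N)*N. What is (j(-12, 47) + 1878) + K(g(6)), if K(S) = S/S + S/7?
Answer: 49681/7 ≈ 7097.3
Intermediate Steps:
j(N, O) = O*N²/3 (j(N, O) = ((O*N)*N)/3 = ((N*O)*N)/3 = (O*N²)/3 = O*N²/3)
g(d) = 16*d⁴ (g(d) = ((2*d)²)² = (4*d²)² = 16*d⁴)
K(S) = 1 + S/7 (K(S) = 1 + S*(⅐) = 1 + S/7)
(j(-12, 47) + 1878) + K(g(6)) = ((⅓)*47*(-12)² + 1878) + (1 + (16*6⁴)/7) = ((⅓)*47*144 + 1878) + (1 + (16*1296)/7) = (2256 + 1878) + (1 + (⅐)*20736) = 4134 + (1 + 20736/7) = 4134 + 20743/7 = 49681/7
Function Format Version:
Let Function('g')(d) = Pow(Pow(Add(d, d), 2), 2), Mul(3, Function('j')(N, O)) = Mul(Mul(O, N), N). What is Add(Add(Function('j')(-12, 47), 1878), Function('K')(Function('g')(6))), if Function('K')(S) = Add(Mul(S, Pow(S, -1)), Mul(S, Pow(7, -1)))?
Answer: Rational(49681, 7) ≈ 7097.3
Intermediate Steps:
Function('j')(N, O) = Mul(Rational(1, 3), O, Pow(N, 2)) (Function('j')(N, O) = Mul(Rational(1, 3), Mul(Mul(O, N), N)) = Mul(Rational(1, 3), Mul(Mul(N, O), N)) = Mul(Rational(1, 3), Mul(O, Pow(N, 2))) = Mul(Rational(1, 3), O, Pow(N, 2)))
Function('g')(d) = Mul(16, Pow(d, 4)) (Function('g')(d) = Pow(Pow(Mul(2, d), 2), 2) = Pow(Mul(4, Pow(d, 2)), 2) = Mul(16, Pow(d, 4)))
Function('K')(S) = Add(1, Mul(Rational(1, 7), S)) (Function('K')(S) = Add(1, Mul(S, Rational(1, 7))) = Add(1, Mul(Rational(1, 7), S)))
Add(Add(Function('j')(-12, 47), 1878), Function('K')(Function('g')(6))) = Add(Add(Mul(Rational(1, 3), 47, Pow(-12, 2)), 1878), Add(1, Mul(Rational(1, 7), Mul(16, Pow(6, 4))))) = Add(Add(Mul(Rational(1, 3), 47, 144), 1878), Add(1, Mul(Rational(1, 7), Mul(16, 1296)))) = Add(Add(2256, 1878), Add(1, Mul(Rational(1, 7), 20736))) = Add(4134, Add(1, Rational(20736, 7))) = Add(4134, Rational(20743, 7)) = Rational(49681, 7)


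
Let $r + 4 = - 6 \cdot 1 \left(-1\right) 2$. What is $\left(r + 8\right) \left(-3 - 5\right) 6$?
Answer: $-768$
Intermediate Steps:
$r = 8$ ($r = -4 - 6 \cdot 1 \left(-1\right) 2 = -4 - 6 \left(\left(-1\right) 2\right) = -4 - -12 = -4 + 12 = 8$)
$\left(r + 8\right) \left(-3 - 5\right) 6 = \left(8 + 8\right) \left(-3 - 5\right) 6 = 16 \left(\left(-8\right) 6\right) = 16 \left(-48\right) = -768$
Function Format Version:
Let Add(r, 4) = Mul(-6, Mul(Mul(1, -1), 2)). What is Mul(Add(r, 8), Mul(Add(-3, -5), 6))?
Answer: -768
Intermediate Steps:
r = 8 (r = Add(-4, Mul(-6, Mul(Mul(1, -1), 2))) = Add(-4, Mul(-6, Mul(-1, 2))) = Add(-4, Mul(-6, -2)) = Add(-4, 12) = 8)
Mul(Add(r, 8), Mul(Add(-3, -5), 6)) = Mul(Add(8, 8), Mul(Add(-3, -5), 6)) = Mul(16, Mul(-8, 6)) = Mul(16, -48) = -768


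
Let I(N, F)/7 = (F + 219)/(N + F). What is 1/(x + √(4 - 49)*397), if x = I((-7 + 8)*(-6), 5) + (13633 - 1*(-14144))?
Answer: 26209/694004086 - 1191*I*√5/694004086 ≈ 3.7765e-5 - 3.8374e-6*I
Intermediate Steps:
I(N, F) = 7*(219 + F)/(F + N) (I(N, F) = 7*((F + 219)/(N + F)) = 7*((219 + F)/(F + N)) = 7*(219 + F)/(F + N))
x = 26209 (x = 7*(219 + 5)/(5 + (-7 + 8)*(-6)) + (13633 - 1*(-14144)) = 7*224/(5 + 1*(-6)) + (13633 + 14144) = 7*224/(5 - 6) + 27777 = 7*224/(-1) + 27777 = 7*(-1)*224 + 27777 = -1568 + 27777 = 26209)
1/(x + √(4 - 49)*397) = 1/(26209 + √(4 - 49)*397) = 1/(26209 + √(-45)*397) = 1/(26209 + (3*I*√5)*397) = 1/(26209 + 1191*I*√5)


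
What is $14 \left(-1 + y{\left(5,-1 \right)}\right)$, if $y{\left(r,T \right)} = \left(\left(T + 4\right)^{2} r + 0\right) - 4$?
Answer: $560$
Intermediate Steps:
$y{\left(r,T \right)} = -4 + r \left(4 + T\right)^{2}$ ($y{\left(r,T \right)} = \left(\left(4 + T\right)^{2} r + 0\right) - 4 = \left(r \left(4 + T\right)^{2} + 0\right) - 4 = r \left(4 + T\right)^{2} - 4 = -4 + r \left(4 + T\right)^{2}$)
$14 \left(-1 + y{\left(5,-1 \right)}\right) = 14 \left(-1 - \left(4 - 5 \left(4 - 1\right)^{2}\right)\right) = 14 \left(-1 - \left(4 - 5 \cdot 3^{2}\right)\right) = 14 \left(-1 + \left(-4 + 5 \cdot 9\right)\right) = 14 \left(-1 + \left(-4 + 45\right)\right) = 14 \left(-1 + 41\right) = 14 \cdot 40 = 560$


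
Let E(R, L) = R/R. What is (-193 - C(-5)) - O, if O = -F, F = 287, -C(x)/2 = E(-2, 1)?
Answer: 96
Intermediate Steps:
E(R, L) = 1
C(x) = -2 (C(x) = -2*1 = -2)
O = -287 (O = -1*287 = -287)
(-193 - C(-5)) - O = (-193 - 1*(-2)) - 1*(-287) = (-193 + 2) + 287 = -191 + 287 = 96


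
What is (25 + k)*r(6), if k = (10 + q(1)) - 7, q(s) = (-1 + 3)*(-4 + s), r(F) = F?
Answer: 132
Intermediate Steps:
q(s) = -8 + 2*s (q(s) = 2*(-4 + s) = -8 + 2*s)
k = -3 (k = (10 + (-8 + 2*1)) - 7 = (10 + (-8 + 2)) - 7 = (10 - 6) - 7 = 4 - 7 = -3)
(25 + k)*r(6) = (25 - 3)*6 = 22*6 = 132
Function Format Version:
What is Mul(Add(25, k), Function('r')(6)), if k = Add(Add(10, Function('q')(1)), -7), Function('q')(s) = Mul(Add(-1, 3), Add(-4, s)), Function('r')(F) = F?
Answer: 132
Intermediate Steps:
Function('q')(s) = Add(-8, Mul(2, s)) (Function('q')(s) = Mul(2, Add(-4, s)) = Add(-8, Mul(2, s)))
k = -3 (k = Add(Add(10, Add(-8, Mul(2, 1))), -7) = Add(Add(10, Add(-8, 2)), -7) = Add(Add(10, -6), -7) = Add(4, -7) = -3)
Mul(Add(25, k), Function('r')(6)) = Mul(Add(25, -3), 6) = Mul(22, 6) = 132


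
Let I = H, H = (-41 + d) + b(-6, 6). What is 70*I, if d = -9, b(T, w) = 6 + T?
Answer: -3500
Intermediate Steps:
H = -50 (H = (-41 - 9) + (6 - 6) = -50 + 0 = -50)
I = -50
70*I = 70*(-50) = -3500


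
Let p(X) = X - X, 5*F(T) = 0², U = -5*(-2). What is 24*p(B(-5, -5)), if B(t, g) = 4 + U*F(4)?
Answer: 0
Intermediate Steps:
U = 10
F(T) = 0 (F(T) = (⅕)*0² = (⅕)*0 = 0)
B(t, g) = 4 (B(t, g) = 4 + 10*0 = 4 + 0 = 4)
p(X) = 0
24*p(B(-5, -5)) = 24*0 = 0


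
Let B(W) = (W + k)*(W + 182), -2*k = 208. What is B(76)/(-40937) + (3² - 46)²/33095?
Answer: 295121033/1354810015 ≈ 0.21783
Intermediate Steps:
k = -104 (k = -½*208 = -104)
B(W) = (-104 + W)*(182 + W) (B(W) = (W - 104)*(W + 182) = (-104 + W)*(182 + W))
B(76)/(-40937) + (3² - 46)²/33095 = (-18928 + 76² + 78*76)/(-40937) + (3² - 46)²/33095 = (-18928 + 5776 + 5928)*(-1/40937) + (9 - 46)²*(1/33095) = -7224*(-1/40937) + (-37)²*(1/33095) = 7224/40937 + 1369*(1/33095) = 7224/40937 + 1369/33095 = 295121033/1354810015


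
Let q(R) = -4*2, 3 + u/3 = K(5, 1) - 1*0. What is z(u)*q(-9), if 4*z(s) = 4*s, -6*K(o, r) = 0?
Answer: 72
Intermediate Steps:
K(o, r) = 0 (K(o, r) = -⅙*0 = 0)
u = -9 (u = -9 + 3*(0 - 1*0) = -9 + 3*(0 + 0) = -9 + 3*0 = -9 + 0 = -9)
q(R) = -8
z(s) = s (z(s) = (4*s)/4 = s)
z(u)*q(-9) = -9*(-8) = 72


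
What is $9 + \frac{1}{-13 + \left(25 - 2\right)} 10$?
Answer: $10$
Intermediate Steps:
$9 + \frac{1}{-13 + \left(25 - 2\right)} 10 = 9 + \frac{1}{-13 + 23} \cdot 10 = 9 + \frac{1}{10} \cdot 10 = 9 + 1 = 10$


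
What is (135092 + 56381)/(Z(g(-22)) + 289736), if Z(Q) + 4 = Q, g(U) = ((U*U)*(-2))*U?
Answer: 191473/311028 ≈ 0.61561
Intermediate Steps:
g(U) = -2*U³ (g(U) = (U²*(-2))*U = (-2*U²)*U = -2*U³)
Z(Q) = -4 + Q
(135092 + 56381)/(Z(g(-22)) + 289736) = (135092 + 56381)/((-4 - 2*(-22)³) + 289736) = 191473/((-4 - 2*(-10648)) + 289736) = 191473/((-4 + 21296) + 289736) = 191473/(21292 + 289736) = 191473/311028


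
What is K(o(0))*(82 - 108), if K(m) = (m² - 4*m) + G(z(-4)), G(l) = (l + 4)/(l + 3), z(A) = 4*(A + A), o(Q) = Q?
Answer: -728/29 ≈ -25.103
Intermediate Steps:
z(A) = 8*A (z(A) = 4*(2*A) = 8*A)
G(l) = (4 + l)/(3 + l)
K(m) = 28/29 + m² - 4*m (K(m) = (m² - 4*m) + (4 + 8*(-4))/(3 + 8*(-4)) = (m² - 4*m) + (4 - 32)/(3 - 32) = (m² - 4*m) - 28/(-29) = (m² - 4*m) - 1/29*(-28) = (m² - 4*m) + 28/29 = 28/29 + m² - 4*m)
K(o(0))*(82 - 108) = (28/29 + 0² - 4*0)*(82 - 108) = (28/29 + 0 + 0)*(-26) = (28/29)*(-26) = -728/29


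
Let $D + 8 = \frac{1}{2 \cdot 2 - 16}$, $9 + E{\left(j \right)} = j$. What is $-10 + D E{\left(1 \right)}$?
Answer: $\frac{164}{3} \approx 54.667$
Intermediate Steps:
$E{\left(j \right)} = -9 + j$
$D = - \frac{97}{12}$ ($D = -8 + \frac{1}{2 \cdot 2 - 16} = -8 + \frac{1}{4 - 16} = -8 + \frac{1}{-12} = -8 - \frac{1}{12} = - \frac{97}{12} \approx -8.0833$)
$-10 + D E{\left(1 \right)} = -10 - \frac{97 \left(-9 + 1\right)}{12} = -10 - - \frac{194}{3} = -10 + \frac{194}{3} = \frac{164}{3}$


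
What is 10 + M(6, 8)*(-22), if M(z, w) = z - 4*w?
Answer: 582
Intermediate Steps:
M(z, w) = z - 4*w
10 + M(6, 8)*(-22) = 10 + (6 - 4*8)*(-22) = 10 + (6 - 32)*(-22) = 10 - 26*(-22) = 10 + 572 = 582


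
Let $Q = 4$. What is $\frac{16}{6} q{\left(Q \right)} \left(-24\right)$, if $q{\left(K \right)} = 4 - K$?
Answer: $0$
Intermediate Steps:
$\frac{16}{6} q{\left(Q \right)} \left(-24\right) = \frac{16}{6} \left(4 - 4\right) \left(-24\right) = 16 \cdot \frac{1}{6} \left(4 - 4\right) \left(-24\right) = \frac{8}{3} \cdot 0 \left(-24\right) = 0 \left(-24\right) = 0$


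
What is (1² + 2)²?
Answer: 9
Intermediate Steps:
(1² + 2)² = (1 + 2)² = 3² = 9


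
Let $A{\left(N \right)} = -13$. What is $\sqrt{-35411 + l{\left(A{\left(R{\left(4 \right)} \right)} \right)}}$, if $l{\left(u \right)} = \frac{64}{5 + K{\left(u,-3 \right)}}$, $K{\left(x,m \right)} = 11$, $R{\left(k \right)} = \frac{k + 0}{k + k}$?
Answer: $i \sqrt{35407} \approx 188.17 i$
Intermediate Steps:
$R{\left(k \right)} = \frac{1}{2}$ ($R{\left(k \right)} = \frac{k}{2 k} = k \frac{1}{2 k} = \frac{1}{2}$)
$l{\left(u \right)} = 4$ ($l{\left(u \right)} = \frac{64}{5 + 11} = \frac{64}{16} = 64 \cdot \frac{1}{16} = 4$)
$\sqrt{-35411 + l{\left(A{\left(R{\left(4 \right)} \right)} \right)}} = \sqrt{-35411 + 4} = \sqrt{-35407} = i \sqrt{35407}$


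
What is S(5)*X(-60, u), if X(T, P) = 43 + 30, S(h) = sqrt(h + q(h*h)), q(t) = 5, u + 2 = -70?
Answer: 73*sqrt(10) ≈ 230.85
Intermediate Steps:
u = -72 (u = -2 - 70 = -72)
S(h) = sqrt(5 + h) (S(h) = sqrt(h + 5) = sqrt(5 + h))
X(T, P) = 73
S(5)*X(-60, u) = sqrt(5 + 5)*73 = sqrt(10)*73 = 73*sqrt(10)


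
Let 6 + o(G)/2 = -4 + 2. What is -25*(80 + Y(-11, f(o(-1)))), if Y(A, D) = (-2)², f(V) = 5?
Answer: -2100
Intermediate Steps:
o(G) = -16 (o(G) = -12 + 2*(-4 + 2) = -12 + 2*(-2) = -12 - 4 = -16)
Y(A, D) = 4
-25*(80 + Y(-11, f(o(-1)))) = -25*(80 + 4) = -25*84 = -2100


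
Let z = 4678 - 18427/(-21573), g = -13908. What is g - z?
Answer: -400974205/21573 ≈ -18587.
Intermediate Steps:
z = 100936921/21573 (z = 4678 - 18427*(-1/21573) = 4678 + 18427/21573 = 100936921/21573 ≈ 4678.9)
g - z = -13908 - 1*100936921/21573 = -13908 - 100936921/21573 = -400974205/21573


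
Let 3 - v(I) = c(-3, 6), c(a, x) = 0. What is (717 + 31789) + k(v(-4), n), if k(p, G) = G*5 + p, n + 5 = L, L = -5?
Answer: 32459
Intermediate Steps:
n = -10 (n = -5 - 5 = -10)
v(I) = 3 (v(I) = 3 - 1*0 = 3 + 0 = 3)
k(p, G) = p + 5*G (k(p, G) = 5*G + p = p + 5*G)
(717 + 31789) + k(v(-4), n) = (717 + 31789) + (3 + 5*(-10)) = 32506 + (3 - 50) = 32506 - 47 = 32459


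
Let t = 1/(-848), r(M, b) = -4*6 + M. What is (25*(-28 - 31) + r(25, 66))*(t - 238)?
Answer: 148745025/424 ≈ 3.5081e+5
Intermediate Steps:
r(M, b) = -24 + M
t = -1/848 ≈ -0.0011792
(25*(-28 - 31) + r(25, 66))*(t - 238) = (25*(-28 - 31) + (-24 + 25))*(-1/848 - 238) = (25*(-59) + 1)*(-201825/848) = (-1475 + 1)*(-201825/848) = -1474*(-201825/848) = 148745025/424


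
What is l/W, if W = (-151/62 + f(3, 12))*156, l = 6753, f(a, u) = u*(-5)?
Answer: -69781/100646 ≈ -0.69333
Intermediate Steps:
f(a, u) = -5*u
W = -301938/31 (W = (-151/62 - 5*12)*156 = (-151*1/62 - 60)*156 = (-151/62 - 60)*156 = -3871/62*156 = -301938/31 ≈ -9739.9)
l/W = 6753/(-301938/31) = 6753*(-31/301938) = -69781/100646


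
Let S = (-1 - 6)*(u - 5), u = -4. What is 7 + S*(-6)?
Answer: -371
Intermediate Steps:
S = 63 (S = (-1 - 6)*(-4 - 5) = -7*(-9) = 63)
7 + S*(-6) = 7 + 63*(-6) = 7 - 378 = -371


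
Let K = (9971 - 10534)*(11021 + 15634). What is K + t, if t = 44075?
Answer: -14962690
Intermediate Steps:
K = -15006765 (K = -563*26655 = -15006765)
K + t = -15006765 + 44075 = -14962690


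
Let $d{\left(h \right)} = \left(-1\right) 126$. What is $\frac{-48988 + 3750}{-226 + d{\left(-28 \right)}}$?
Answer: $\frac{22619}{176} \approx 128.52$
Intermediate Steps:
$d{\left(h \right)} = -126$
$\frac{-48988 + 3750}{-226 + d{\left(-28 \right)}} = \frac{-48988 + 3750}{-226 - 126} = - \frac{45238}{-352} = \left(-45238\right) \left(- \frac{1}{352}\right) = \frac{22619}{176}$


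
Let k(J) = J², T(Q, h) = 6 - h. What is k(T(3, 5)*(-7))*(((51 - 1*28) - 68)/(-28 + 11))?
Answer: 2205/17 ≈ 129.71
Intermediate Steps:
k(T(3, 5)*(-7))*(((51 - 1*28) - 68)/(-28 + 11)) = ((6 - 1*5)*(-7))²*(((51 - 1*28) - 68)/(-28 + 11)) = ((6 - 5)*(-7))²*(((51 - 28) - 68)/(-17)) = (1*(-7))²*((23 - 68)*(-1/17)) = (-7)²*(-45*(-1/17)) = 49*(45/17) = 2205/17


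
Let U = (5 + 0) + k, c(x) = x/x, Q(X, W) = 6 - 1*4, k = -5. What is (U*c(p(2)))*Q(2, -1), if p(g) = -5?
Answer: 0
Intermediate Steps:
Q(X, W) = 2 (Q(X, W) = 6 - 4 = 2)
c(x) = 1
U = 0 (U = (5 + 0) - 5 = 5 - 5 = 0)
(U*c(p(2)))*Q(2, -1) = (0*1)*2 = 0*2 = 0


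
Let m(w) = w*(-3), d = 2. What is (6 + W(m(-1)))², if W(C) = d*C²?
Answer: 576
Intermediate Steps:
m(w) = -3*w
W(C) = 2*C²
(6 + W(m(-1)))² = (6 + 2*(-3*(-1))²)² = (6 + 2*3²)² = (6 + 2*9)² = (6 + 18)² = 24² = 576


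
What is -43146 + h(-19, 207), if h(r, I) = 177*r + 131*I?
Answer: -19392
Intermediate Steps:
h(r, I) = 131*I + 177*r
-43146 + h(-19, 207) = -43146 + (131*207 + 177*(-19)) = -43146 + (27117 - 3363) = -43146 + 23754 = -19392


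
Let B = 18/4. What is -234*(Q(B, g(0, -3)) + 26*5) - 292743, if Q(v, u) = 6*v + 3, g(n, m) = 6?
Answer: -330183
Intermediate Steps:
B = 9/2 (B = 18*(1/4) = 9/2 ≈ 4.5000)
Q(v, u) = 3 + 6*v
-234*(Q(B, g(0, -3)) + 26*5) - 292743 = -234*((3 + 6*(9/2)) + 26*5) - 292743 = -234*((3 + 27) + 130) - 292743 = -234*(30 + 130) - 292743 = -234*160 - 292743 = -37440 - 292743 = -330183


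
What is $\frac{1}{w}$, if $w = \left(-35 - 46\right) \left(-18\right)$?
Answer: $\frac{1}{1458} \approx 0.00068587$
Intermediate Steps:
$w = 1458$ ($w = \left(-81\right) \left(-18\right) = 1458$)
$\frac{1}{w} = \frac{1}{1458}$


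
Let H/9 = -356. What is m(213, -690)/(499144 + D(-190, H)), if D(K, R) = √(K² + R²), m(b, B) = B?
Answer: -5740156/4152240517 + 23*√2575429/4152240517 ≈ -0.0013735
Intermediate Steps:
H = -3204 (H = 9*(-356) = -3204)
m(213, -690)/(499144 + D(-190, H)) = -690/(499144 + √((-190)² + (-3204)²)) = -690/(499144 + √(36100 + 10265616)) = -690/(499144 + √10301716) = -690/(499144 + 2*√2575429)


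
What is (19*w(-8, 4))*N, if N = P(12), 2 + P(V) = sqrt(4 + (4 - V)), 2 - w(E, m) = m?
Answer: 76 - 76*I ≈ 76.0 - 76.0*I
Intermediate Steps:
w(E, m) = 2 - m
P(V) = -2 + sqrt(8 - V) (P(V) = -2 + sqrt(4 + (4 - V)) = -2 + sqrt(8 - V))
N = -2 + 2*I (N = -2 + sqrt(8 - 1*12) = -2 + sqrt(8 - 12) = -2 + sqrt(-4) = -2 + 2*I ≈ -2.0 + 2.0*I)
(19*w(-8, 4))*N = (19*(2 - 1*4))*(-2 + 2*I) = (19*(2 - 4))*(-2 + 2*I) = (19*(-2))*(-2 + 2*I) = -38*(-2 + 2*I) = 76 - 76*I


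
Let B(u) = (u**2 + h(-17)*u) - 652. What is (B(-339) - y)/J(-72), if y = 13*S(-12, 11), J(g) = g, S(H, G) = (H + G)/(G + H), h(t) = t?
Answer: -120019/72 ≈ -1666.9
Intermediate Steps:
S(H, G) = 1 (S(H, G) = (G + H)/(G + H) = 1)
B(u) = -652 + u**2 - 17*u (B(u) = (u**2 - 17*u) - 652 = -652 + u**2 - 17*u)
y = 13 (y = 13*1 = 13)
(B(-339) - y)/J(-72) = ((-652 + (-339)**2 - 17*(-339)) - 1*13)/(-72) = ((-652 + 114921 + 5763) - 13)*(-1/72) = (120032 - 13)*(-1/72) = 120019*(-1/72) = -120019/72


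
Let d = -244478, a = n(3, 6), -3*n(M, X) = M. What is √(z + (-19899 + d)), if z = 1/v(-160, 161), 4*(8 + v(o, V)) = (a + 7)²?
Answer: 2*I*√66094 ≈ 514.17*I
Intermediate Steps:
n(M, X) = -M/3
a = -1 (a = -⅓*3 = -1)
v(o, V) = 1 (v(o, V) = -8 + (-1 + 7)²/4 = -8 + (¼)*6² = -8 + (¼)*36 = -8 + 9 = 1)
z = 1 (z = 1/1 = 1)
√(z + (-19899 + d)) = √(1 + (-19899 - 244478)) = √(1 - 264377) = √(-264376) = 2*I*√66094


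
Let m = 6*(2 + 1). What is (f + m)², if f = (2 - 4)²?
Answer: 484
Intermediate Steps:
f = 4 (f = (-2)² = 4)
m = 18 (m = 6*3 = 18)
(f + m)² = (4 + 18)² = 22² = 484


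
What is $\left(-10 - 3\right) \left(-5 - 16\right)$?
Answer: $273$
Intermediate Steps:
$\left(-10 - 3\right) \left(-5 - 16\right) = \left(-13\right) \left(-21\right) = 273$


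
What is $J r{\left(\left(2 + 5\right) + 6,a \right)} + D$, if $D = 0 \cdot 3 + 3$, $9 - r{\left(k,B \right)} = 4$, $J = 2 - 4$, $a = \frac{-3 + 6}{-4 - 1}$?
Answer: $-7$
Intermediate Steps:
$a = - \frac{3}{5}$ ($a = \frac{3}{-5} = 3 \left(- \frac{1}{5}\right) = - \frac{3}{5} \approx -0.6$)
$J = -2$
$r{\left(k,B \right)} = 5$ ($r{\left(k,B \right)} = 9 - 4 = 5$)
$D = 3$ ($D = 0 + 3 = 3$)
$J r{\left(\left(2 + 5\right) + 6,a \right)} + D = \left(-2\right) 5 + 3 = -10 + 3 = -7$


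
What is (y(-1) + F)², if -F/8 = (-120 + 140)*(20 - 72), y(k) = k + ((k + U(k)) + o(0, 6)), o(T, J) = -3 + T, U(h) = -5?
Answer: 69056100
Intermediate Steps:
y(k) = -8 + 2*k (y(k) = k + ((k - 5) + (-3 + 0)) = k + ((-5 + k) - 3) = k + (-8 + k) = -8 + 2*k)
F = 8320 (F = -8*(-120 + 140)*(20 - 72) = -160*(-52) = -8*(-1040) = 8320)
(y(-1) + F)² = ((-8 + 2*(-1)) + 8320)² = ((-8 - 2) + 8320)² = (-10 + 8320)² = 8310² = 69056100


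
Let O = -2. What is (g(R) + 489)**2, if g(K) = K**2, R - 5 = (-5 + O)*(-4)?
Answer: 2490084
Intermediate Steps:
R = 33 (R = 5 + (-5 - 2)*(-4) = 5 - 7*(-4) = 5 + 28 = 33)
(g(R) + 489)**2 = (33**2 + 489)**2 = (1089 + 489)**2 = 1578**2 = 2490084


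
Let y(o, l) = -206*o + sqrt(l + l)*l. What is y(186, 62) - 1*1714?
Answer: -40030 + 124*sqrt(31) ≈ -39340.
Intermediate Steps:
y(o, l) = -206*o + sqrt(2)*l**(3/2) (y(o, l) = -206*o + sqrt(2*l)*l = -206*o + (sqrt(2)*sqrt(l))*l = -206*o + sqrt(2)*l**(3/2))
y(186, 62) - 1*1714 = (-206*186 + sqrt(2)*62**(3/2)) - 1*1714 = (-38316 + sqrt(2)*(62*sqrt(62))) - 1714 = (-38316 + 124*sqrt(31)) - 1714 = -40030 + 124*sqrt(31)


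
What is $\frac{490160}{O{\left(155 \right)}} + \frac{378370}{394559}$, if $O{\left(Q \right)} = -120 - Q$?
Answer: $- \frac{3514417958}{1972795} \approx -1781.4$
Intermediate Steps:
$\frac{490160}{O{\left(155 \right)}} + \frac{378370}{394559} = \frac{490160}{-120 - 155} + \frac{378370}{394559} = \frac{490160}{-120 - 155} + 378370 \cdot \frac{1}{394559} = \frac{490160}{-275} + \frac{378370}{394559} = 490160 \left(- \frac{1}{275}\right) + \frac{378370}{394559} = - \frac{8912}{5} + \frac{378370}{394559} = - \frac{3514417958}{1972795}$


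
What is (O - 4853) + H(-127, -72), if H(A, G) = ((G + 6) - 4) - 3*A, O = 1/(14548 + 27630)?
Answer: -191572475/42178 ≈ -4542.0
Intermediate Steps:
O = 1/42178 ≈ 2.3709e-5
H(A, G) = 2 + G - 3*A (H(A, G) = ((6 + G) - 4) - 3*A = (2 + G) - 3*A = 2 + G - 3*A)
(O - 4853) + H(-127, -72) = (1/42178 - 4853) + (2 - 72 - 3*(-127)) = -204689833/42178 + (2 - 72 + 381) = -204689833/42178 + 311 = -191572475/42178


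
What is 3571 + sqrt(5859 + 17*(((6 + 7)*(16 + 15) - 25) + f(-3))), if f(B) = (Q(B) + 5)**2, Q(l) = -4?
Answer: 3571 + sqrt(12302) ≈ 3681.9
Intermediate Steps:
f(B) = 1 (f(B) = (-4 + 5)**2 = 1**2 = 1)
3571 + sqrt(5859 + 17*(((6 + 7)*(16 + 15) - 25) + f(-3))) = 3571 + sqrt(5859 + 17*(((6 + 7)*(16 + 15) - 25) + 1)) = 3571 + sqrt(5859 + 17*((13*31 - 25) + 1)) = 3571 + sqrt(5859 + 17*((403 - 25) + 1)) = 3571 + sqrt(5859 + 17*(378 + 1)) = 3571 + sqrt(5859 + 17*379) = 3571 + sqrt(5859 + 6443) = 3571 + sqrt(12302)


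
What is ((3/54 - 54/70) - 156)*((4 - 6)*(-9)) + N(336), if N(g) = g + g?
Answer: -75211/35 ≈ -2148.9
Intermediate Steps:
N(g) = 2*g
((3/54 - 54/70) - 156)*((4 - 6)*(-9)) + N(336) = ((3/54 - 54/70) - 156)*((4 - 6)*(-9)) + 2*336 = ((3*(1/54) - 54*1/70) - 156)*(-2*(-9)) + 672 = ((1/18 - 27/35) - 156)*18 + 672 = (-451/630 - 156)*18 + 672 = -98731/630*18 + 672 = -98731/35 + 672 = -75211/35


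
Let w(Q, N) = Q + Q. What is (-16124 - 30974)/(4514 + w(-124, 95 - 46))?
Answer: -23549/2133 ≈ -11.040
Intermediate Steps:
w(Q, N) = 2*Q
(-16124 - 30974)/(4514 + w(-124, 95 - 46)) = (-16124 - 30974)/(4514 + 2*(-124)) = -47098/(4514 - 248) = -47098/4266 = -47098*1/4266 = -23549/2133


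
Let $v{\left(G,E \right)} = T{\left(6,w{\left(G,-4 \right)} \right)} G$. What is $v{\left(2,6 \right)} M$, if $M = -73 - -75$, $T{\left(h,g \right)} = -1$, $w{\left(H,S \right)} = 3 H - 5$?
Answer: $-4$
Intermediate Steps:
$w{\left(H,S \right)} = -5 + 3 H$
$v{\left(G,E \right)} = - G$
$M = 2$ ($M = -73 + 75 = 2$)
$v{\left(2,6 \right)} M = \left(-1\right) 2 \cdot 2 = \left(-2\right) 2 = -4$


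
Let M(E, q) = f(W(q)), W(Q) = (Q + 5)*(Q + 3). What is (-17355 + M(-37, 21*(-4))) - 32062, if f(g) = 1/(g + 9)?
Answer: -316664135/6408 ≈ -49417.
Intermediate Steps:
W(Q) = (3 + Q)*(5 + Q) (W(Q) = (5 + Q)*(3 + Q) = (3 + Q)*(5 + Q))
f(g) = 1/(9 + g)
M(E, q) = 1/(24 + q**2 + 8*q) (M(E, q) = 1/(9 + (15 + q**2 + 8*q)) = 1/(24 + q**2 + 8*q))
(-17355 + M(-37, 21*(-4))) - 32062 = (-17355 + 1/(24 + (21*(-4))**2 + 8*(21*(-4)))) - 32062 = (-17355 + 1/(24 + (-84)**2 + 8*(-84))) - 32062 = (-17355 + 1/(24 + 7056 - 672)) - 32062 = (-17355 + 1/6408) - 32062 = -111210839/6408 - 32062 = -316664135/6408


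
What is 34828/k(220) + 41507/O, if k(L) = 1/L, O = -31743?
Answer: 243219903373/31743 ≈ 7.6622e+6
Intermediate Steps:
34828/k(220) + 41507/O = 34828/(1/220) + 41507/(-31743) = 34828/(1/220) + 41507*(-1/31743) = 34828*220 - 41507/31743 = 7662160 - 41507/31743 = 243219903373/31743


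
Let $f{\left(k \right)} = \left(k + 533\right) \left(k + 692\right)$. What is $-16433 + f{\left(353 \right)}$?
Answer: $909437$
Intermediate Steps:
$f{\left(k \right)} = \left(533 + k\right) \left(692 + k\right)$
$-16433 + f{\left(353 \right)} = -16433 + \left(368836 + 353^{2} + 1225 \cdot 353\right) = -16433 + \left(368836 + 124609 + 432425\right) = -16433 + 925870 = 909437$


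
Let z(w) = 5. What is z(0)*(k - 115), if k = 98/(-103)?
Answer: -59715/103 ≈ -579.76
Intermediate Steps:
k = -98/103 (k = 98*(-1/103) = -98/103 ≈ -0.95146)
z(0)*(k - 115) = 5*(-98/103 - 115) = 5*(-11943/103) = -59715/103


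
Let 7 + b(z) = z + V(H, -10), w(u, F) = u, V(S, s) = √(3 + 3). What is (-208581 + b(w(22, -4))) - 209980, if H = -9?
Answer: -418546 + √6 ≈ -4.1854e+5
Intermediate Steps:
V(S, s) = √6
b(z) = -7 + z + √6 (b(z) = -7 + (z + √6) = -7 + z + √6)
(-208581 + b(w(22, -4))) - 209980 = (-208581 + (-7 + 22 + √6)) - 209980 = (-208581 + (15 + √6)) - 209980 = (-208566 + √6) - 209980 = -418546 + √6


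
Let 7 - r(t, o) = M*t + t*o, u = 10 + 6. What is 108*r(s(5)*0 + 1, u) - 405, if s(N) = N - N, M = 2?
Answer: -1593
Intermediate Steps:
s(N) = 0
u = 16
r(t, o) = 7 - 2*t - o*t (r(t, o) = 7 - (2*t + t*o) = 7 - (2*t + o*t) = 7 + (-2*t - o*t) = 7 - 2*t - o*t)
108*r(s(5)*0 + 1, u) - 405 = 108*(7 - 2*(0*0 + 1) - 1*16*(0*0 + 1)) - 405 = 108*(7 - 2*(0 + 1) - 1*16*(0 + 1)) - 405 = 108*(7 - 2*1 - 1*16*1) - 405 = 108*(7 - 2 - 16) - 405 = 108*(-11) - 405 = -1188 - 405 = -1593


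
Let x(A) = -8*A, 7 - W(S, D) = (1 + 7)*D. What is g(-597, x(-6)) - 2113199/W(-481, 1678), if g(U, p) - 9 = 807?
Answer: 13061471/13417 ≈ 973.50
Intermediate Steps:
W(S, D) = 7 - 8*D (W(S, D) = 7 - (1 + 7)*D = 7 - 8*D)
g(U, p) = 816 (g(U, p) = 9 + 807 = 816)
g(-597, x(-6)) - 2113199/W(-481, 1678) = 816 - 2113199/(7 - 8*1678) = 816 - 2113199/(7 - 13424) = 816 - 2113199/(-13417) = 816 - 2113199*(-1)/13417 = 816 - 1*(-2113199/13417) = 816 + 2113199/13417 = 13061471/13417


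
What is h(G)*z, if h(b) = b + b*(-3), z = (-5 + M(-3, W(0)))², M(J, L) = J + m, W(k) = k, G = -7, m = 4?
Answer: 224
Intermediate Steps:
M(J, L) = 4 + J (M(J, L) = J + 4 = 4 + J)
z = 16 (z = (-5 + (4 - 3))² = (-5 + 1)² = (-4)² = 16)
h(b) = -2*b (h(b) = b - 3*b = -2*b)
h(G)*z = -2*(-7)*16 = 14*16 = 224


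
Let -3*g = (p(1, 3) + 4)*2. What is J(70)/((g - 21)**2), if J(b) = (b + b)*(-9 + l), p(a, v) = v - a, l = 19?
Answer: 56/25 ≈ 2.2400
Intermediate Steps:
J(b) = 20*b (J(b) = (b + b)*(-9 + 19) = (2*b)*10 = 20*b)
g = -4 (g = -((3 - 1*1) + 4)*2/3 = -((3 - 1) + 4)*2/3 = -(2 + 4)*2/3 = -2*2 = -1/3*12 = -4)
J(70)/((g - 21)**2) = (20*70)/((-4 - 21)**2) = 1400/((-25)**2) = 1400/625 = 1400*(1/625) = 56/25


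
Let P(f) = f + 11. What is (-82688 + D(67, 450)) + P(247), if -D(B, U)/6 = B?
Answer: -82832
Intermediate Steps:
D(B, U) = -6*B
P(f) = 11 + f
(-82688 + D(67, 450)) + P(247) = (-82688 - 6*67) + (11 + 247) = (-82688 - 402) + 258 = -83090 + 258 = -82832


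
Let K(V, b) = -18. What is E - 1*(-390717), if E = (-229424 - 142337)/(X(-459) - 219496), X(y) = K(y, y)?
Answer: 85768223299/219514 ≈ 3.9072e+5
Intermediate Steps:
X(y) = -18
E = 371761/219514 (E = (-229424 - 142337)/(-18 - 219496) = -371761/(-219514) = -371761*(-1/219514) = 371761/219514 ≈ 1.6936)
E - 1*(-390717) = 371761/219514 - 1*(-390717) = 371761/219514 + 390717 = 85768223299/219514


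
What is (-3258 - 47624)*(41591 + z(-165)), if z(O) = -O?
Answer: -2124628792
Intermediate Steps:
(-3258 - 47624)*(41591 + z(-165)) = (-3258 - 47624)*(41591 - 1*(-165)) = -50882*(41591 + 165) = -50882*41756 = -2124628792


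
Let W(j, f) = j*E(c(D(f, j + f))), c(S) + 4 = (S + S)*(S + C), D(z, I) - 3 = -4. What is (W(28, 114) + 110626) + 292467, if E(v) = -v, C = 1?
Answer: 403205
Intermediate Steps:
D(z, I) = -1 (D(z, I) = 3 - 4 = -1)
c(S) = -4 + 2*S*(1 + S) (c(S) = -4 + (S + S)*(S + 1) = -4 + (2*S)*(1 + S) = -4 + 2*S*(1 + S))
W(j, f) = 4*j (W(j, f) = j*(-(-4 + 2*(-1) + 2*(-1)²)) = j*(-(-4 - 2 + 2*1)) = j*(-(-4 - 2 + 2)) = j*(-1*(-4)) = j*4 = 4*j)
(W(28, 114) + 110626) + 292467 = (4*28 + 110626) + 292467 = (112 + 110626) + 292467 = 110738 + 292467 = 403205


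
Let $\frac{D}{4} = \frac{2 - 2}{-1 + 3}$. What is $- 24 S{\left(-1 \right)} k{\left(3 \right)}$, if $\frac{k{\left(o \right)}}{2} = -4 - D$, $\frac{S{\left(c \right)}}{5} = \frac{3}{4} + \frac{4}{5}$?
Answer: $1488$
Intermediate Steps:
$S{\left(c \right)} = \frac{31}{4}$ ($S{\left(c \right)} = 5 \left(\frac{3}{4} + \frac{4}{5}\right) = 5 \cdot \frac{31}{20} = \frac{31}{4}$)
$D = 0$ ($D = 4 \frac{2 - 2}{-1 + 3} = 4 \cdot \frac{0}{2} = 4 \cdot 0 \cdot \frac{1}{2} = 4 \cdot 0 = 0$)
$k{\left(o \right)} = -8$ ($k{\left(o \right)} = 2 \left(-4 - 0\right) = 2 \left(-4 + 0\right) = 2 \left(-4\right) = -8$)
$- 24 S{\left(-1 \right)} k{\left(3 \right)} = \left(-24\right) \frac{31}{4} \left(-8\right) = \left(-186\right) \left(-8\right) = 1488$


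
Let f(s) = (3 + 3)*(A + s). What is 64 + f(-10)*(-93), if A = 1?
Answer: 5086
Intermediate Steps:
f(s) = 6 + 6*s (f(s) = (3 + 3)*(1 + s) = 6*(1 + s) = 6 + 6*s)
64 + f(-10)*(-93) = 64 + (6 + 6*(-10))*(-93) = 64 + (6 - 60)*(-93) = 64 - 54*(-93) = 64 + 5022 = 5086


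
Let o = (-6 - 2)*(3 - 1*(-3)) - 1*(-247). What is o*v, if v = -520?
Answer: -103480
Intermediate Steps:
o = 199 (o = -8*(3 + 3) + 247 = -8*6 + 247 = -48 + 247 = 199)
o*v = 199*(-520) = -103480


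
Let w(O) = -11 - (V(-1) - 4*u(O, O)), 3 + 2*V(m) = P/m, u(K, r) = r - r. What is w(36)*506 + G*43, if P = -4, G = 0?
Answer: -5819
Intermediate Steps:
u(K, r) = 0
V(m) = -3/2 - 2/m (V(m) = -3/2 + (-4/m)/2 = -3/2 - 2/m)
w(O) = -23/2 (w(O) = -11 - ((-3/2 - 2/(-1)) - 4*0) = -11 - ((-3/2 - 2*(-1)) + 0) = -11 - ((-3/2 + 2) + 0) = -11 - (1/2 + 0) = -11 - 1*1/2 = -11 - 1/2 = -23/2)
w(36)*506 + G*43 = -23/2*506 + 0*43 = -5819 + 0 = -5819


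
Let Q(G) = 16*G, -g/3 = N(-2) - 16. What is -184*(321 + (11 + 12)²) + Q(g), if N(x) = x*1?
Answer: -155536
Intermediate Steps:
N(x) = x
g = 54 (g = -3*(-2 - 16) = -3*(-18) = 54)
-184*(321 + (11 + 12)²) + Q(g) = -184*(321 + (11 + 12)²) + 16*54 = -184*(321 + 23²) + 864 = -184*(321 + 529) + 864 = -184*850 + 864 = -156400 + 864 = -155536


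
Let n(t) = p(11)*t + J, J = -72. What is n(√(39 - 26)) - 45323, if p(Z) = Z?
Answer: -45395 + 11*√13 ≈ -45355.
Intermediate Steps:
n(t) = -72 + 11*t (n(t) = 11*t - 72 = -72 + 11*t)
n(√(39 - 26)) - 45323 = (-72 + 11*√(39 - 26)) - 45323 = (-72 + 11*√13) - 45323 = -45395 + 11*√13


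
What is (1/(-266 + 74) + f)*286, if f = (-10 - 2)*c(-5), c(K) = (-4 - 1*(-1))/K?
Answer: -989131/480 ≈ -2060.7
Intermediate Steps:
c(K) = -3/K (c(K) = (-4 + 1)/K = -3/K)
f = -36/5 (f = (-10 - 2)*(-3/(-5)) = -(-36)*(-1)/5 = -12*⅗ = -36/5 ≈ -7.2000)
(1/(-266 + 74) + f)*286 = (1/(-266 + 74) - 36/5)*286 = (1/(-192) - 36/5)*286 = (-1/192 - 36/5)*286 = -6917/960*286 = -989131/480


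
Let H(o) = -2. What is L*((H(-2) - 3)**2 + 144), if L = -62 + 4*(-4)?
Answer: -13182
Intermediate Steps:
L = -78 (L = -62 - 16 = -78)
L*((H(-2) - 3)**2 + 144) = -78*((-2 - 3)**2 + 144) = -78*((-5)**2 + 144) = -78*(25 + 144) = -78*169 = -13182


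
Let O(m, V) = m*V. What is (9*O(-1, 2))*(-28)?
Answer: 504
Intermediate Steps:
O(m, V) = V*m
(9*O(-1, 2))*(-28) = (9*(2*(-1)))*(-28) = (9*(-2))*(-28) = -18*(-28) = 504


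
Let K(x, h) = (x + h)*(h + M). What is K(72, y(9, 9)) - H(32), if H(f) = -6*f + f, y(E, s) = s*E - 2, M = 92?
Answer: 25981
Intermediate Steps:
y(E, s) = -2 + E*s (y(E, s) = E*s - 2 = -2 + E*s)
H(f) = -5*f
K(x, h) = (92 + h)*(h + x) (K(x, h) = (x + h)*(h + 92) = (h + x)*(92 + h) = (92 + h)*(h + x))
K(72, y(9, 9)) - H(32) = ((-2 + 9*9)² + 92*(-2 + 9*9) + 92*72 + (-2 + 9*9)*72) - (-5)*32 = ((-2 + 81)² + 92*(-2 + 81) + 6624 + (-2 + 81)*72) - 1*(-160) = (79² + 92*79 + 6624 + 79*72) + 160 = (6241 + 7268 + 6624 + 5688) + 160 = 25821 + 160 = 25981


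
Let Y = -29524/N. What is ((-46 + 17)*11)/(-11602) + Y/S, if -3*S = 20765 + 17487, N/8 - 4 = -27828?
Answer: 339390792169/12348282964096 ≈ 0.027485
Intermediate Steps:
N = -222592 (N = 32 + 8*(-27828) = 32 - 222624 = -222592)
S = -38252/3 (S = -(20765 + 17487)/3 = -1/3*38252 = -38252/3 ≈ -12751.)
Y = 7381/55648 (Y = -29524/(-222592) = -29524*(-1/222592) = 7381/55648 ≈ 0.13264)
((-46 + 17)*11)/(-11602) + Y/S = ((-46 + 17)*11)/(-11602) + 7381/(55648*(-38252/3)) = -29*11*(-1/11602) + (7381/55648)*(-3/38252) = -319*(-1/11602) - 22143/2128647296 = 319/11602 - 22143/2128647296 = 339390792169/12348282964096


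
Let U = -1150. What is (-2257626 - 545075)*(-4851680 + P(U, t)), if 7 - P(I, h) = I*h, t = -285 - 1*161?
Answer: 15035294111673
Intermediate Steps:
t = -446 (t = -285 - 161 = -446)
P(I, h) = 7 - I*h
(-2257626 - 545075)*(-4851680 + P(U, t)) = (-2257626 - 545075)*(-4851680 + (7 - 1*(-1150)*(-446))) = -2802701*(-4851680 + (7 - 512900)) = -2802701*(-4851680 - 512893) = -2802701*(-5364573) = 15035294111673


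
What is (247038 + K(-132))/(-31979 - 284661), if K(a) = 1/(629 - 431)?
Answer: -9782705/12538944 ≈ -0.78019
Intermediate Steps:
K(a) = 1/198
(247038 + K(-132))/(-31979 - 284661) = (247038 + 1/198)/(-31979 - 284661) = (48913525/198)/(-316640) = (48913525/198)*(-1/316640) = -9782705/12538944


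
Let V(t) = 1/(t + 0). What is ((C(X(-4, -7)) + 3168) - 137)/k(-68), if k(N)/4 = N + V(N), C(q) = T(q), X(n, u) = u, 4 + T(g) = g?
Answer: -10268/925 ≈ -11.101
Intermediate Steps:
T(g) = -4 + g
C(q) = -4 + q
V(t) = 1/t
k(N) = 4*N + 4/N (k(N) = 4*(N + 1/N) = 4*N + 4/N)
((C(X(-4, -7)) + 3168) - 137)/k(-68) = (((-4 - 7) + 3168) - 137)/(4*(-68) + 4/(-68)) = ((-11 + 3168) - 137)/(-272 + 4*(-1/68)) = (3157 - 137)/(-272 - 1/17) = 3020/(-4625/17) = 3020*(-17/4625) = -10268/925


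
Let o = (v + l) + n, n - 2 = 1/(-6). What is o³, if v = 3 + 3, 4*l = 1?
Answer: 912673/1728 ≈ 528.17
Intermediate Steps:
l = ¼ (l = (¼)*1 = ¼ ≈ 0.25000)
v = 6
n = 11/6 (n = 2 + 1/(-6) = 2 - ⅙ = 11/6 ≈ 1.8333)
o = 97/12 (o = (6 + ¼) + 11/6 = 25/4 + 11/6 = 97/12 ≈ 8.0833)
o³ = (97/12)³ = 912673/1728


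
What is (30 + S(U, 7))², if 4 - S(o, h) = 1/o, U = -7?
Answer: 57121/49 ≈ 1165.7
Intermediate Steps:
S(o, h) = 4 - 1/o
(30 + S(U, 7))² = (30 + (4 - 1/(-7)))² = (30 + (4 - 1*(-⅐)))² = (30 + (4 + ⅐))² = (30 + 29/7)² = (239/7)² = 57121/49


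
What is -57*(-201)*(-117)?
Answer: -1340469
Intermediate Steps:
-57*(-201)*(-117) = 11457*(-117) = -1340469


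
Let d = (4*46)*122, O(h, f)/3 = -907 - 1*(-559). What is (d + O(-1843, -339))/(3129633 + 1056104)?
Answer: 21404/4185737 ≈ 0.0051136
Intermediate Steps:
O(h, f) = -1044 (O(h, f) = 3*(-907 - 1*(-559)) = 3*(-907 + 559) = 3*(-348) = -1044)
d = 22448 (d = 184*122 = 22448)
(d + O(-1843, -339))/(3129633 + 1056104) = (22448 - 1044)/(3129633 + 1056104) = 21404/4185737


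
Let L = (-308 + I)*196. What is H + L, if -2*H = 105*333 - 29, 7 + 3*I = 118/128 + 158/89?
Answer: -333716333/4272 ≈ -78117.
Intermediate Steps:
I = -24509/17088 (I = -7/3 + (118/128 + 158/89)/3 = -7/3 + (118*(1/128) + 158*(1/89))/3 = -7/3 + (59/64 + 158/89)/3 = -7/3 + (⅓)*(15363/5696) = -7/3 + 5121/5696 = -24509/17088 ≈ -1.4343)
H = -17468 (H = -(105*333 - 29)/2 = -(34965 - 29)/2 = -½*34936 = -17468)
L = -259093037/4272 (L = (-308 - 24509/17088)*196 = -5287613/17088*196 = -259093037/4272 ≈ -60649.)
H + L = -17468 - 259093037/4272 = -333716333/4272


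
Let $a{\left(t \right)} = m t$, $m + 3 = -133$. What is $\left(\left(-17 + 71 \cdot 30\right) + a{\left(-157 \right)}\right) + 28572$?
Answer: $52037$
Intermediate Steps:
$m = -136$ ($m = -3 - 133 = -136$)
$a{\left(t \right)} = - 136 t$
$\left(\left(-17 + 71 \cdot 30\right) + a{\left(-157 \right)}\right) + 28572 = \left(\left(-17 + 71 \cdot 30\right) - -21352\right) + 28572 = \left(\left(-17 + 2130\right) + 21352\right) + 28572 = \left(2113 + 21352\right) + 28572 = 23465 + 28572 = 52037$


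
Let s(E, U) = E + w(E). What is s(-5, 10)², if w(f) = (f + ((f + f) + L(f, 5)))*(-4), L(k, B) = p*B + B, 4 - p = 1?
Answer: 625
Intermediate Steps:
p = 3 (p = 4 - 1*1 = 4 - 1 = 3)
L(k, B) = 4*B (L(k, B) = 3*B + B = 4*B)
w(f) = -80 - 12*f (w(f) = (f + ((f + f) + 4*5))*(-4) = (f + (2*f + 20))*(-4) = (f + (20 + 2*f))*(-4) = (20 + 3*f)*(-4) = -80 - 12*f)
s(E, U) = -80 - 11*E (s(E, U) = E + (-80 - 12*E) = -80 - 11*E)
s(-5, 10)² = (-80 - 11*(-5))² = (-80 + 55)² = (-25)² = 625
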